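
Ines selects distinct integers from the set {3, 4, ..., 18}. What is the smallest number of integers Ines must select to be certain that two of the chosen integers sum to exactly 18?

11

Group the elements by complementary pair {x, 18−x}: {3,15}, {4,14}, {5,13}, …, giving 6 two-element pairs; the single value 9 (it cannot pair with itself since the integers are distinct); and 3 integers whose partner 18−x falls outside [3,18].
Treating each of those 10 groups as a pigeonhole, one can pick one integer per group — 10 integers — with no two summing to 18.
The 11th integer lands in an occupied pair, forcing a sum of 18.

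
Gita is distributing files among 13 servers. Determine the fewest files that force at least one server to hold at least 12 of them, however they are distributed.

144

With 143 files one could put exactly 11 in each of the 13 servers, and no server would reach 12.
One more file must land in a server that already has 11, giving it 12.
So 13 × 11 + 1 = 144 files are required.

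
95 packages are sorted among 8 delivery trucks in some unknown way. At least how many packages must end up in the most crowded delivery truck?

The 8 delivery trucks are the holes and the 95 packages are the pigeons.
If every delivery truck held at most 11 packages, the total would be at most 8 × 11 = 88, which is less than 95.
So some delivery truck holds at least ⌈95/8⌉ = 12 packages.

12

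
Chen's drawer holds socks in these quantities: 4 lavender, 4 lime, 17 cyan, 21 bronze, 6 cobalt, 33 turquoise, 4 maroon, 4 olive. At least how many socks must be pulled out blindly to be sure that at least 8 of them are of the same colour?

44

The 8 colours are the holes; the socks drawn are the pigeons.
To avoid 8 of any one colour, the worst case takes at most 7 of each colour, or every sock of a colour that has fewer than 7.
That gives 4 + 4 + 7 + 7 + 6 + 7 + 4 + 4 = 43 socks with no colour reaching 8.
The next sock forces some colour to 8, so 43 + 1 = 44.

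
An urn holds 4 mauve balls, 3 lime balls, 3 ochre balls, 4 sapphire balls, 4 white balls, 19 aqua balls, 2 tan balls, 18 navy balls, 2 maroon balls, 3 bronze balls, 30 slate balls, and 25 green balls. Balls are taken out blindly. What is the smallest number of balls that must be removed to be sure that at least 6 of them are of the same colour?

46

By the pigeonhole principle, the 12 colours are the holes; the balls drawn are the pigeons.
To avoid 6 of any one colour, the worst case takes at most 5 of each colour, or every ball of a colour that has fewer than 5.
That gives 4 + 3 + 3 + 4 + 4 + 5 + 2 + 5 + 2 + 3 + 5 + 5 = 45 balls with no colour reaching 6.
The next ball forces some colour to 6, so 45 + 1 = 46.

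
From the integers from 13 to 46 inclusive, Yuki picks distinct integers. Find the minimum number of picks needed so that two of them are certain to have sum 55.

A set avoiding the sum 55 can contain at most one of each pair {x, 55−x}, plus the 4 elements whose complement lies outside the range.
The integers 28, …, 46 (19 of them) are such a set: any two sum to at least 28+29 = 57 > 55.
Pigeonhole: any 20th integer completes one of the 15 pairs, so 20 choices force a sum of 55.

20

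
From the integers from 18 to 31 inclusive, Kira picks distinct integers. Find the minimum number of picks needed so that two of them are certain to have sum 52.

10

Two chosen integers sum to 52 exactly when both halves of some pair {x, 52−x} with 21 ≤ x ≤ 52−x ≤ 31 are chosen — 5 such pairs.
The remaining 4 elements (those with no distinct partner in range) can never complete a 52-sum, so the worst case takes all of them and one from each pair: 4 + 5 = 9.
By pigeonhole, the 10th integer has to be the second member of some pair, so 9 + 1 = 10.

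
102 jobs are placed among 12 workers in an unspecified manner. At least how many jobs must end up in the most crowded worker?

9

Pigeonhole: the 12 workers are the holes and the 102 jobs are the pigeons.
If every worker held at most 8 jobs, the total would be at most 12 × 8 = 96, which is less than 102.
So some worker holds at least ⌈102/12⌉ = 9 jobs.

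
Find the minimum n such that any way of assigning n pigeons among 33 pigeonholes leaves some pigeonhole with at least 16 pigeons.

496

With 495 pigeons one could put exactly 15 in each of the 33 pigeonholes, and no pigeonhole would reach 16.
By pigeonhole, one more pigeon must land in a pigeonhole that already has 15, giving it 16.
So 33 × 15 + 1 = 496 pigeons are required.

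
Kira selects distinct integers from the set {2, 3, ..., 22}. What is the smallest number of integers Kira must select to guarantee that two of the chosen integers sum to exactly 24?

12

Group the elements by complementary pair {x, 24−x}: {2,22}, {3,21}, {4,20}, …, giving 10 two-element pairs and the single value 12 (it cannot pair with itself since the integers are distinct).
Treating each of those 11 groups as a pigeonhole, one can pick one integer per group — 11 integers — with no two summing to 24.
The 12th integer lands in an occupied pair, forcing a sum of 24.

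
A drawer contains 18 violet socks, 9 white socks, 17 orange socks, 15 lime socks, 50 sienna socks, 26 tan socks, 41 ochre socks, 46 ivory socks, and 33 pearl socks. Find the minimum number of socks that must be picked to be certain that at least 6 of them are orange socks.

In the worst case for collecting orange socks, every non-orange sock comes out first.
There are 18 + 9 + 15 + 50 + 26 + 41 + 46 + 33 = 238 non-orange socks altogether.
After those, each further sock must be orange, so 238 + 6 = 244 draws guarantee 6 orange socks.

244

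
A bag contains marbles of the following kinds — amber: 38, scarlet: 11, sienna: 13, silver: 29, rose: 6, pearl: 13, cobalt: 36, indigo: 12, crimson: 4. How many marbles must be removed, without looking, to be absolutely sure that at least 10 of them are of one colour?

An adversary could hand out at most 9 marbles per colour (rose, crimson run out sooner): 9 + 9 + 9 + 9 + 6 + 9 + 9 + 9 + 4 = 73 marbles and still no colour has 10.
One more marble lands in a colour already at 9, so 74 draws are enough and 73 are not.

74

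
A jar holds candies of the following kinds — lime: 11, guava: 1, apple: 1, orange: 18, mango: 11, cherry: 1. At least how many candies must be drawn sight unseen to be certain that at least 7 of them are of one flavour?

An adversary could hand out at most 6 candies per flavour (guava, apple, cherry run out sooner): 6 + 1 + 1 + 6 + 6 + 1 = 21 candies and still no flavour has 7.
One more candy lands in a flavour already at 6, so 22 draws are enough and 21 are not.

22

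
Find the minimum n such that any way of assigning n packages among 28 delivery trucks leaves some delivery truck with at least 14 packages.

With 364 packages one could put exactly 13 in each of the 28 delivery trucks, and no delivery truck would reach 14.
By pigeonhole, one more package must land in a delivery truck that already has 13, giving it 14.
So 28 × 13 + 1 = 365 packages are required.

365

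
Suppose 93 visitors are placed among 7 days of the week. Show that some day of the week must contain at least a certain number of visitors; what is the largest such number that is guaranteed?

The 7 days of the week are the holes and the 93 visitors are the pigeons.
If every day of the week held at most 13 visitors, the total would be at most 7 × 13 = 91, which is less than 93.
So some day of the week holds at least ⌈93/7⌉ = 14 visitors.

14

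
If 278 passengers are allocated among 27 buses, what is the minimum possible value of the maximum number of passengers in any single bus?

11

By the pigeonhole principle, the 27 buses are the holes and the 278 passengers are the pigeons.
If every bus held at most 10 passengers, the total would be at most 27 × 10 = 270, which is less than 278.
So some bus holds at least ⌈278/27⌉ = 11 passengers.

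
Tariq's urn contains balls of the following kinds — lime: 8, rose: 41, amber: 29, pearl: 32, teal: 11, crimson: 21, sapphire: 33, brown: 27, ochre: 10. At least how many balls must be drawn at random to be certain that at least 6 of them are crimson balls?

In the worst case for collecting crimson balls, every non-crimson ball comes out first.
There are 8 + 41 + 29 + 32 + 11 + 33 + 27 + 10 = 191 non-crimson balls altogether.
After those, each further ball must be crimson, so 191 + 6 = 197 draws guarantee 6 crimson balls.

197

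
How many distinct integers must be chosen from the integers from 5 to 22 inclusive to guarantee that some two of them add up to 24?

A set avoiding the sum 24 can contain at most one of each pair {x, 24−x}, plus the 4 elements whose complement lies outside the range or equal to its own complement.
The integers 12, …, 22 (11 of them) are such a set: any two sum to at least 12+13 = 25 > 24.
Pigeonhole: any 12th integer completes one of the 7 pairs, so 12 choices force a sum of 24.

12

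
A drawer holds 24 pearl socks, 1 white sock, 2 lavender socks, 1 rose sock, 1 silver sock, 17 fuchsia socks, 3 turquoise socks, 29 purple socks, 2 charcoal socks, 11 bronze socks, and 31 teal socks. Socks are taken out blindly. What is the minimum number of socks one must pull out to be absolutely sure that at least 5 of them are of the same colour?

31

The 11 colours are the holes; the socks drawn are the pigeons.
To avoid 5 of any one colour, the worst case takes at most 4 of each colour, or every sock of a colour that has fewer than 4.
That gives 4 + 1 + 2 + 1 + 1 + 4 + 3 + 4 + 2 + 4 + 4 = 30 socks with no colour reaching 5.
The next sock forces some colour to 5, so 30 + 1 = 31.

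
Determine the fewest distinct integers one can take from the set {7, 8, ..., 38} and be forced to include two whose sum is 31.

Two chosen integers sum to 31 exactly when both halves of some pair {x, 31−x} with 7 ≤ x ≤ 31−x ≤ 24 are chosen — 9 such pairs.
The remaining 14 elements (those with no distinct partner in range) can never complete a 31-sum, so the worst case takes all of them and one from each pair: 14 + 9 = 23.
By the pigeonhole principle, the 24th integer has to be the second member of some pair, so 23 + 1 = 24.

24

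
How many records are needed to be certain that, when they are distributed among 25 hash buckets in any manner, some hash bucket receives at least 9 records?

With 200 records one could put exactly 8 in each of the 25 hash buckets, and no hash bucket would reach 9.
One more record must land in a hash bucket that already has 8, giving it 9.
So 25 × 8 + 1 = 201 records are required.

201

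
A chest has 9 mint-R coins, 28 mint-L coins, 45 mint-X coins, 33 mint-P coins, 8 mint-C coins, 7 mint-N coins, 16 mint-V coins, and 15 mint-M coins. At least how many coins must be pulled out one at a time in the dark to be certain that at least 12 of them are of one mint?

80

By pigeonhole, the 8 mints are the holes; the coins drawn are the pigeons.
To avoid 12 of any one mint, the worst case takes at most 11 of each mint, or every coin of a mint that has fewer than 11.
That gives 9 + 11 + 11 + 11 + 8 + 7 + 11 + 11 = 79 coins with no mint reaching 12.
The next coin forces some mint to 12, so 79 + 1 = 80.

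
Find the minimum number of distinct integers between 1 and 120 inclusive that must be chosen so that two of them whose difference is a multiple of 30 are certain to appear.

Integers whose pairwise differences are multiples of 30 are exactly those sharing a remainder mod 30. The 30 residue classes mod 30 are the pigeonholes.
With 30 integers one could put 1 in each residue class and have no class reach 2.
The 31st integer pushes some class to 2, so 30·1 + 1 = 31.

31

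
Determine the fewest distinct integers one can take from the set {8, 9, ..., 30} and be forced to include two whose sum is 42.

15

Group the elements by complementary pair {x, 42−x}: {12,30}, {13,29}, {14,28}, …, giving 9 two-element pairs; the single value 21 (it cannot pair with itself since the integers are distinct); and 4 integers whose partner 42−x falls outside [8,30].
Treating each of those 14 groups as a pigeonhole, one can pick one integer per group — 14 integers — with no two summing to 42.
The 15th integer lands in an occupied pair, forcing a sum of 42.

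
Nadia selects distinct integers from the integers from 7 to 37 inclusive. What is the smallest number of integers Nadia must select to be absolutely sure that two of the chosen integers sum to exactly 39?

A set avoiding the sum 39 can contain at most one of each pair {x, 39−x}, plus the 5 elements whose complement lies outside the range.
The integers 20, …, 37 (18 of them) are such a set: any two sum to at least 20+21 = 41 > 39.
By the pigeonhole principle, any 19th integer completes one of the 13 pairs, so 19 choices force a sum of 39.

19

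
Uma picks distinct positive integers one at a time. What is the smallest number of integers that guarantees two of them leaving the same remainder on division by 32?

33

The 32 residue classes mod 32 are the pigeonholes.
With 32 integers one could put 1 in each residue class and have no class reach 2.
The 33rd integer pushes some class to 2, so 32·1 + 1 = 33.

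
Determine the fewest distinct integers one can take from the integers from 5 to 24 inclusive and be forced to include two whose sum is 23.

14

A set avoiding the sum 23 can contain at most one of each pair {x, 23−x}, plus the 6 elements whose complement lies outside the range.
The integers 12, …, 24 (13 of them) are such a set: any two sum to at least 12+13 = 25 > 23.
By pigeonhole, any 14th integer completes one of the 7 pairs, so 14 choices force a sum of 23.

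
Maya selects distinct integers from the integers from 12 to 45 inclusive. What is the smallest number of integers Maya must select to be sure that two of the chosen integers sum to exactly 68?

24

Group the elements by complementary pair {x, 68−x}: {23,45}, {24,44}, {25,43}, …, giving 11 two-element pairs; the single value 34 (it cannot pair with itself since the integers are distinct); and 11 integers whose partner 68−x falls outside [12,45].
Treating each of those 23 groups as a pigeonhole, one can pick one integer per group — 23 integers — with no two summing to 68.
The 24th integer lands in an occupied pair, forcing a sum of 68.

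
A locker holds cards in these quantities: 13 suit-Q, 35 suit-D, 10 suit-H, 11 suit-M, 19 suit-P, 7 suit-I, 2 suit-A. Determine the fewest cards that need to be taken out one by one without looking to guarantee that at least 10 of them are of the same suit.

55

By the pigeonhole principle, put each drawn card into a box by suit. The largest draw with every box below 10 takes min(count, 9) from each suit; suits with fewer than 9 contribute all they have.
Σ min(cᵢ, 9) = 9 + 9 + 9 + 9 + 9 + 7 + 2 = 54.
Draw number 54 + 1 = 55 must push one box to 10.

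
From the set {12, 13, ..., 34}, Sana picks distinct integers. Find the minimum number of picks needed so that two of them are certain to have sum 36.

A set avoiding the sum 36 can contain at most one of each pair {x, 36−x}, plus the 11 elements whose complement lies outside the range or equal to its own complement.
The integers 18, …, 34 (17 of them) are such a set: any two sum to at least 18+19 = 37 > 36.
Any 18th integer completes one of the 6 pairs, so 18 choices force a sum of 36.

18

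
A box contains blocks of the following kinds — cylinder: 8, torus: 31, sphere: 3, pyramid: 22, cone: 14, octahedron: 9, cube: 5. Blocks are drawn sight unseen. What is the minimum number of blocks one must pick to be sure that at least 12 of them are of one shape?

59

The 7 shapes are the holes; the blocks drawn are the pigeons.
To avoid 12 of any one shape, the worst case takes at most 11 of each shape, or every block of a shape that has fewer than 11.
That gives 8 + 11 + 3 + 11 + 11 + 9 + 5 = 58 blocks with no shape reaching 12.
The next block forces some shape to 12, so 58 + 1 = 59.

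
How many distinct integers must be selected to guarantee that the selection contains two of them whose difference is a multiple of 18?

19

Integers whose pairwise differences are multiples of 18 are exactly those sharing a remainder mod 18. The 18 residue classes mod 18 are the pigeonholes.
With 18 integers one could put 1 in each residue class and have no class reach 2.
The 19th integer pushes some class to 2, so 18·1 + 1 = 19.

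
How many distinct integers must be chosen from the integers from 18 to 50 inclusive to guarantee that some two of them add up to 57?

Group the elements by complementary pair {x, 57−x}: {18,39}, {19,38}, {20,37}, …, giving 11 two-element pairs and 11 integers whose partner 57−x falls outside [18,50].
By pigeonhole, treating each of those 22 groups as a pigeonhole, one can pick one integer per group — 22 integers — with no two summing to 57.
The 23rd integer lands in an occupied pair, forcing a sum of 57.

23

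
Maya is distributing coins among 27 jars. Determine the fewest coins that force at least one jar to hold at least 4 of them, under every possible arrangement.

82

With 81 coins one could put exactly 3 in each of the 27 jars, and no jar would reach 4.
Pigeonhole: one more coin must land in a jar that already has 3, giving it 4.
So 27 × 3 + 1 = 82 coins are required.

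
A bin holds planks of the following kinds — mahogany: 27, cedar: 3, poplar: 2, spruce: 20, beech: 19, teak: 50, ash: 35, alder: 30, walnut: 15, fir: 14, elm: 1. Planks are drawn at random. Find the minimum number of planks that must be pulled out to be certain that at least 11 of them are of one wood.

Pigeonhole: the 11 woods are the holes; the planks drawn are the pigeons.
To avoid 11 of any one wood, the worst case takes at most 10 of each wood, or every plank of a wood that has fewer than 10.
That gives 10 + 3 + 2 + 10 + 10 + 10 + 10 + 10 + 10 + 10 + 1 = 86 planks with no wood reaching 11.
The next plank forces some wood to 11, so 86 + 1 = 87.

87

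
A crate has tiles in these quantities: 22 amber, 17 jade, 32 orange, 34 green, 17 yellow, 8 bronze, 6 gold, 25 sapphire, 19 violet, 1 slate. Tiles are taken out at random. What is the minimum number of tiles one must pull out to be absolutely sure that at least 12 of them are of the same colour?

93

Put each drawn tile into a box by colour. The largest draw with every box below 12 takes min(count, 11) from each colour; colours with fewer than 11 contribute all they have.
Σ min(cᵢ, 11) = 11 + 11 + 11 + 11 + 11 + 8 + 6 + 11 + 11 + 1 = 92.
Draw number 92 + 1 = 93 must push one box to 12.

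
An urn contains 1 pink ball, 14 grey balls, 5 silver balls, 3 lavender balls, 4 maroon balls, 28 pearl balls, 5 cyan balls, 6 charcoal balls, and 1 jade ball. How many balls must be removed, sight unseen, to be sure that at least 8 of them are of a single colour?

An adversary could hand out at most 7 balls per colour (7 colours run out sooner): 1 + 7 + 5 + 3 + 4 + 7 + 5 + 6 + 1 = 39 balls and still no colour has 8.
Pigeonhole: one more ball lands in a colour already at 7, so 40 draws are enough and 39 are not.

40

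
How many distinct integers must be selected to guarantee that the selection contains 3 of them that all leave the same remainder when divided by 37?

75

By pigeonhole, the 37 residue classes mod 37 are the pigeonholes.
With 74 integers one could put 2 in each residue class and have no class reach 3.
The 75th integer pushes some class to 3, so 37·2 + 1 = 75.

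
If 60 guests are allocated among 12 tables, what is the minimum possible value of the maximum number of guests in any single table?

5

Pigeonhole: the 12 tables are the holes and the 60 guests are the pigeons.
If every table held at most 4 guests, the total would be at most 12 × 4 = 48, which is less than 60.
So some table holds at least ⌈60/12⌉ = 5 guests.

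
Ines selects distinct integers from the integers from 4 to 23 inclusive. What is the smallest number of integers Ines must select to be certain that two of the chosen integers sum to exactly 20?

15

Group the elements by complementary pair {x, 20−x}: {4,16}, {5,15}, {6,14}, …, giving 6 two-element pairs, the single value 10 (it cannot pair with itself since the integers are distinct), and 7 integers whose partner 20−x falls outside [4,23].
Pigeonhole: treating each of those 14 groups as a pigeonhole, one can pick one integer per group — 14 integers — with no two summing to 20.
The 15th integer lands in an occupied pair, forcing a sum of 20.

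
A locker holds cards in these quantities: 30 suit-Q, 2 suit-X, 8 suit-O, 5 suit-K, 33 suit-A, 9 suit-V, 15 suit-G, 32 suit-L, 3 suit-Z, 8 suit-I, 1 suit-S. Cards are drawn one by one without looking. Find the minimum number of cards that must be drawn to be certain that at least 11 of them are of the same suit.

77

Put each drawn card into a box by suit. The largest draw with every box below 11 takes min(count, 10) from each suit; suits with fewer than 10 contribute all they have.
Σ min(cᵢ, 10) = 10 + 2 + 8 + 5 + 10 + 9 + 10 + 10 + 3 + 8 + 1 = 76.
Draw number 76 + 1 = 77 must push one box to 11.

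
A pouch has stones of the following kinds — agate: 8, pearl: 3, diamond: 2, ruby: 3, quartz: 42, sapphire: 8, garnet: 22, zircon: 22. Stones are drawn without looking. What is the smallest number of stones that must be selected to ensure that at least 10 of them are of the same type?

52

Pigeonhole: the 8 types are the holes; the stones drawn are the pigeons.
To avoid 10 of any one type, the worst case takes at most 9 of each type, or every stone of a type that has fewer than 9.
That gives 8 + 3 + 2 + 3 + 9 + 8 + 9 + 9 = 51 stones with no type reaching 10.
The next stone forces some type to 10, so 51 + 1 = 52.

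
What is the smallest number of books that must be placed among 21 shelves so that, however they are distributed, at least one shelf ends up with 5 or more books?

With 84 books one could put exactly 4 in each of the 21 shelves, and no shelf would reach 5.
One more book must land in a shelf that already has 4, giving it 5.
So 21 × 4 + 1 = 85 books are required.

85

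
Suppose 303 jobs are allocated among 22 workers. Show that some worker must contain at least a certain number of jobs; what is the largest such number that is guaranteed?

By the pigeonhole principle, the 22 workers are the holes and the 303 jobs are the pigeons.
If every worker held at most 13 jobs, the total would be at most 22 × 13 = 286, which is less than 303.
So some worker holds at least ⌈303/22⌉ = 14 jobs.

14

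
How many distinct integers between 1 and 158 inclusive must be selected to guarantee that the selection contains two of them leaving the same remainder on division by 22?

The 22 residue classes mod 22 are the pigeonholes.
With 22 integers one could put 1 in each residue class and have no class reach 2.
The 23rd integer pushes some class to 2, so 22·1 + 1 = 23.

23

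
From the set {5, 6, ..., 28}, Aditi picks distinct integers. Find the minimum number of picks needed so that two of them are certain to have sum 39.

16

A set avoiding the sum 39 can contain at most one of each pair {x, 39−x}, plus the 6 elements whose complement lies outside the range.
The integers 5, …, 19 (15 of them) are such a set: any two sum to at least 5+6 = 11 and at most 18+19 = 37 < 39.
Any 16th integer completes one of the 9 pairs, so 16 choices force a sum of 39.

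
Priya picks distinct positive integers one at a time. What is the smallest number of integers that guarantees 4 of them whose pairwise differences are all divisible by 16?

49

Integers whose pairwise differences are multiples of 16 are exactly those sharing a remainder mod 16. The 16 residue classes mod 16 are the pigeonholes.
With 48 integers one could put 3 in each residue class and have no class reach 4.
The 49th integer pushes some class to 4, so 16·3 + 1 = 49.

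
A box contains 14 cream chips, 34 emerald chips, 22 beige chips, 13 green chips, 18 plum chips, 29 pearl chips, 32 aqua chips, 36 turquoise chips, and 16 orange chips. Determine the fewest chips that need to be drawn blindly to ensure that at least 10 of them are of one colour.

82

An adversary could hand out at most 9 chips per colour: 9 + 9 + 9 + 9 + 9 + 9 + 9 + 9 + 9 = 81 chips and still no colour has 10.
Pigeonhole: one more chip lands in a colour already at 9, so 82 draws are enough and 81 are not.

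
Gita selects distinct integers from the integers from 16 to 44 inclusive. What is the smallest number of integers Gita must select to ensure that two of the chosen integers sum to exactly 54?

19

Group the elements by complementary pair {x, 54−x}: {16,38}, {17,37}, {18,36}, …, giving 11 two-element pairs, the single value 27 (it cannot pair with itself since the integers are distinct), and 6 integers whose partner 54−x falls outside [16,44].
Treating each of those 18 groups as a pigeonhole, one can pick one integer per group — 18 integers — with no two summing to 54.
The 19th integer lands in an occupied pair, forcing a sum of 54.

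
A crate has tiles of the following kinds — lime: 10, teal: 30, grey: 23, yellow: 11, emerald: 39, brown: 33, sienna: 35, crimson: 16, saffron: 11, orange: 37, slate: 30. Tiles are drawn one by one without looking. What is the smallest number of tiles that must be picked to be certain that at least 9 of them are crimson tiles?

In the worst case for collecting crimson tiles, every non-crimson tile comes out first.
There are 10 + 30 + 23 + 11 + 39 + 33 + 35 + 11 + 37 + 30 = 259 non-crimson tiles altogether.
After those, each further tile must be crimson, so 259 + 9 = 268 draws guarantee 9 crimson tiles.

268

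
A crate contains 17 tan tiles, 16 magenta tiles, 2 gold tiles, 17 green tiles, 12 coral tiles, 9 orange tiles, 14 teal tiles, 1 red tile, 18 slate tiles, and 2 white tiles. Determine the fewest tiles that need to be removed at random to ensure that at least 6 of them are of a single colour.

41

The 10 colours are the holes; the tiles drawn are the pigeons.
To avoid 6 of any one colour, the worst case takes at most 5 of each colour, or every tile of a colour that has fewer than 5.
That gives 5 + 5 + 2 + 5 + 5 + 5 + 5 + 1 + 5 + 2 = 40 tiles with no colour reaching 6.
The next tile forces some colour to 6, so 40 + 1 = 41.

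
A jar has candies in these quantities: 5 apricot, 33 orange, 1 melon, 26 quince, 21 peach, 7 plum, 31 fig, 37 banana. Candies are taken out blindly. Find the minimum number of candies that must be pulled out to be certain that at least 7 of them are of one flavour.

Put each drawn candy into a box by flavour. The largest draw with every box below 7 takes min(count, 6) from each flavour; flavours with fewer than 6 contribute all they have.
Σ min(cᵢ, 6) = 5 + 6 + 1 + 6 + 6 + 6 + 6 + 6 = 42.
Draw number 42 + 1 = 43 must push one box to 7.

43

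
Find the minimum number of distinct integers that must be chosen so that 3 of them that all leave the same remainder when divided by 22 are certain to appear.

45

By pigeonhole, the 22 residue classes mod 22 are the pigeonholes.
With 44 integers one could put 2 in each residue class and have no class reach 3.
The 45th integer pushes some class to 3, so 22·2 + 1 = 45.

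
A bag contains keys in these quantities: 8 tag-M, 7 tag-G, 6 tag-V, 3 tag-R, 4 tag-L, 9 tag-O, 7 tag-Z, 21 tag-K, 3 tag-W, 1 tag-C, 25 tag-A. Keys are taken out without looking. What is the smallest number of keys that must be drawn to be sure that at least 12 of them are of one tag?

71

An adversary could hand out at most 11 keys per tag (9 tags run out sooner): 8 + 7 + 6 + 3 + 4 + 9 + 7 + 11 + 3 + 1 + 11 = 70 keys and still no tag has 12.
Pigeonhole: one more key lands in a tag already at 11, so 71 draws are enough and 70 are not.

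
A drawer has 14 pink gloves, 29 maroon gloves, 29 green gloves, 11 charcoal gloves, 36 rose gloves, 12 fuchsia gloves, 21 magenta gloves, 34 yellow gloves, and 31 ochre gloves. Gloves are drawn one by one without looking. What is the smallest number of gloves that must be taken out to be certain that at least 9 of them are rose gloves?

190

In the worst case for collecting rose gloves, every non-rose glove comes out first.
There are 14 + 29 + 29 + 11 + 12 + 21 + 34 + 31 = 181 non-rose gloves altogether.
After those, each further glove must be rose, so 181 + 9 = 190 draws guarantee 9 rose gloves.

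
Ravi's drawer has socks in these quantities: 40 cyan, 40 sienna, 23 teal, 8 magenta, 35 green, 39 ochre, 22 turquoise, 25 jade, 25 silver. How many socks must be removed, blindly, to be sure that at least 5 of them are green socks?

In the worst case for collecting green socks, every non-green sock comes out first.
There are 40 + 40 + 23 + 8 + 39 + 22 + 25 + 25 = 222 non-green socks altogether.
After those, each further sock must be green, so 222 + 5 = 227 draws guarantee 5 green socks.

227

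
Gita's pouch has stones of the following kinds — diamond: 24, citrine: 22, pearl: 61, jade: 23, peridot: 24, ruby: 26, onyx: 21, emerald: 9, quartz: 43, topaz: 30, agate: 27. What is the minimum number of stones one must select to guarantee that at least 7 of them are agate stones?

In the worst case for collecting agate stones, every non-agate stone comes out first.
There are 24 + 22 + 61 + 23 + 24 + 26 + 21 + 9 + 43 + 30 = 283 non-agate stones altogether.
After those, each further stone must be agate, so 283 + 7 = 290 draws guarantee 7 agate stones.

290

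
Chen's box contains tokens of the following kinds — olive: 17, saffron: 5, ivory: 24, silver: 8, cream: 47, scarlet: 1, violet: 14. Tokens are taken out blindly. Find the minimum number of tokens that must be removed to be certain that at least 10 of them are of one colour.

51

An adversary could hand out at most 9 tokens per colour (saffron, silver, scarlet run out sooner): 9 + 5 + 9 + 8 + 9 + 1 + 9 = 50 tokens and still no colour has 10.
One more token lands in a colour already at 9, so 51 draws are enough and 50 are not.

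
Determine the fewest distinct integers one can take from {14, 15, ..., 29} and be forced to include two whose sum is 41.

A set avoiding the sum 41 can contain at most one of each pair {x, 41−x}, plus the 2 elements whose complement lies outside the range.
The integers 21, …, 29 (9 of them) are such a set: any two sum to at least 21+22 = 43 > 41.
Any 10th integer completes one of the 7 pairs, so 10 choices force a sum of 41.

10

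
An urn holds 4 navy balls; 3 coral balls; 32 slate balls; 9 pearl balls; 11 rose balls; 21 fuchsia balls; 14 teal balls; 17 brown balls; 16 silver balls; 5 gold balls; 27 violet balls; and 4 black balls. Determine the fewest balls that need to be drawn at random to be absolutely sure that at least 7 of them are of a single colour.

By the pigeonhole principle, the 12 colours are the holes; the balls drawn are the pigeons.
To avoid 7 of any one colour, the worst case takes at most 6 of each colour, or every ball of a colour that has fewer than 6.
That gives 4 + 3 + 6 + 6 + 6 + 6 + 6 + 6 + 6 + 5 + 6 + 4 = 64 balls with no colour reaching 7.
The next ball forces some colour to 7, so 64 + 1 = 65.

65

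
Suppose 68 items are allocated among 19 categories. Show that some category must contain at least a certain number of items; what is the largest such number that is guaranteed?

The 19 categories are the holes and the 68 items are the pigeons.
If every category held at most 3 items, the total would be at most 19 × 3 = 57, which is less than 68.
So some category holds at least ⌈68/19⌉ = 4 items.

4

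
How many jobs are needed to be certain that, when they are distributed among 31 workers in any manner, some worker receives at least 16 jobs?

466

With 465 jobs one could put exactly 15 in each of the 31 workers, and no worker would reach 16.
One more job must land in a worker that already has 15, giving it 16.
So 31 × 15 + 1 = 466 jobs are required.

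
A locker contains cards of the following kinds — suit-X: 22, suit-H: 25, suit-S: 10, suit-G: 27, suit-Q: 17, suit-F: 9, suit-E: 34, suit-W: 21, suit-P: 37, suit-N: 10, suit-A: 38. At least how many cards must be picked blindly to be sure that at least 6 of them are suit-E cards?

222

In the worst case for collecting suit-E cards, every non-suit-E card comes out first.
There are 22 + 25 + 10 + 27 + 17 + 9 + 21 + 37 + 10 + 38 = 216 non-suit-E cards altogether.
After those, each further card must be suit-E, so 216 + 6 = 222 draws guarantee 6 suit-E cards.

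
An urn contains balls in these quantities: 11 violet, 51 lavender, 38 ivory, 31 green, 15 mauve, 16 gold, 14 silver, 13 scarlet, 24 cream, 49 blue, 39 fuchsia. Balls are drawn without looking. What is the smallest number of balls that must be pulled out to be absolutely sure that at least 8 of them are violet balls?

In the worst case for collecting violet balls, every non-violet ball comes out first.
There are 51 + 38 + 31 + 15 + 16 + 14 + 13 + 24 + 49 + 39 = 290 non-violet balls altogether.
After those, each further ball must be violet, so 290 + 8 = 298 draws guarantee 8 violet balls.

298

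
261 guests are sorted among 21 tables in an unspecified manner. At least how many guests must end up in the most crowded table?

13

By the pigeonhole principle, the 21 tables are the holes and the 261 guests are the pigeons.
If every table held at most 12 guests, the total would be at most 21 × 12 = 252, which is less than 261.
So some table holds at least ⌈261/21⌉ = 13 guests.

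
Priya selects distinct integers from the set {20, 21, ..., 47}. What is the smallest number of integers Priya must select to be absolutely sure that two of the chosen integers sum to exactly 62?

Two chosen integers sum to 62 exactly when both halves of some pair {x, 62−x} with 20 ≤ x ≤ 62−x ≤ 42 are chosen — 11 such pairs.
The remaining 6 elements (those with no distinct partner in range) can never complete a 62-sum, so the worst case takes all of them and one from each pair: 6 + 11 = 17.
Pigeonhole: the 18th integer has to be the second member of some pair, so 17 + 1 = 18.

18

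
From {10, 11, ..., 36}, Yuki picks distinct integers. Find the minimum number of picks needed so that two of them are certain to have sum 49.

16

Two chosen integers sum to 49 exactly when both halves of some pair {x, 49−x} with 13 ≤ x ≤ 49−x ≤ 36 are chosen — 12 such pairs.
The remaining 3 elements (those with no distinct partner in range) can never complete a 49-sum, so the worst case takes all of them and one from each pair: 3 + 12 = 15.
Pigeonhole: the 16th integer has to be the second member of some pair, so 15 + 1 = 16.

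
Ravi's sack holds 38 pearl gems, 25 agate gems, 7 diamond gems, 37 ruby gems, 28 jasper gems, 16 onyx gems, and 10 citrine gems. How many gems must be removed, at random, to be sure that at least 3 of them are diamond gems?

In the worst case for collecting diamond gems, every non-diamond gem comes out first.
There are 38 + 25 + 37 + 28 + 16 + 10 = 154 non-diamond gems altogether.
After those, each further gem must be diamond, so 154 + 3 = 157 draws guarantee 3 diamond gems.

157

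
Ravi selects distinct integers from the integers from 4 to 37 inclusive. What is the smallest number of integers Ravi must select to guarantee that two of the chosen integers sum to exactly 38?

Group the elements by complementary pair {x, 38−x}: {4,34}, {5,33}, {6,32}, …, giving 15 two-element pairs, the single value 19 (it cannot pair with itself since the integers are distinct), and 3 integers whose partner 38−x falls outside [4,37].
Treating each of those 19 groups as a pigeonhole, one can pick one integer per group — 19 integers — with no two summing to 38.
The 20th integer lands in an occupied pair, forcing a sum of 38.

20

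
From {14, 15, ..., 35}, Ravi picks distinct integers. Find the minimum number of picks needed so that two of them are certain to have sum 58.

A set avoiding the sum 58 can contain at most one of each pair {x, 58−x}, plus the 10 elements whose complement lies outside the range or equal to its own complement.
The integers 14, …, 29 (16 of them) are such a set: any two sum to at least 14+15 = 29 and at most 28+29 = 57 < 58.
Any 17th integer completes one of the 6 pairs, so 17 choices force a sum of 58.

17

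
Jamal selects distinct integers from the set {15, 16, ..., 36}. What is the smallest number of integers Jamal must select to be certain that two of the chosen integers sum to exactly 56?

15

Group the elements by complementary pair {x, 56−x}: {20,36}, {21,35}, {22,34}, …, giving 8 two-element pairs, the single value 28 (it cannot pair with itself since the integers are distinct), and 5 integers whose partner 56−x falls outside [15,36].
Pigeonhole: treating each of those 14 groups as a pigeonhole, one can pick one integer per group — 14 integers — with no two summing to 56.
The 15th integer lands in an occupied pair, forcing a sum of 56.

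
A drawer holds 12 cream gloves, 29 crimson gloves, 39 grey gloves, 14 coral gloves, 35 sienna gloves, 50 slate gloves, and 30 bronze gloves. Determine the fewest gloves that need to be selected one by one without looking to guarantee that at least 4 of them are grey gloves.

174

In the worst case for collecting grey gloves, every non-grey glove comes out first.
There are 12 + 29 + 14 + 35 + 50 + 30 = 170 non-grey gloves altogether.
After those, each further glove must be grey, so 170 + 4 = 174 draws guarantee 4 grey gloves.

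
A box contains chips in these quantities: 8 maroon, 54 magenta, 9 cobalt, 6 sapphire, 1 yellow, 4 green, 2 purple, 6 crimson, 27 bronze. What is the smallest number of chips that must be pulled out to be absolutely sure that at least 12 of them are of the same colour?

59

The 9 colours are the holes; the chips drawn are the pigeons.
To avoid 12 of any one colour, the worst case takes at most 11 of each colour, or every chip of a colour that has fewer than 11.
That gives 8 + 11 + 9 + 6 + 1 + 4 + 2 + 6 + 11 = 58 chips with no colour reaching 12.
The next chip forces some colour to 12, so 58 + 1 = 59.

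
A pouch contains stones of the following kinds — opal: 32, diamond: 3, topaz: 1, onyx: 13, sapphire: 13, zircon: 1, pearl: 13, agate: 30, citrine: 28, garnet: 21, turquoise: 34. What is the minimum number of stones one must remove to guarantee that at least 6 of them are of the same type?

An adversary could hand out at most 5 stones per type (diamond, topaz, zircon run out sooner): 5 + 3 + 1 + 5 + 5 + 1 + 5 + 5 + 5 + 5 + 5 = 45 stones and still no type has 6.
Pigeonhole: one more stone lands in a type already at 5, so 46 draws are enough and 45 are not.

46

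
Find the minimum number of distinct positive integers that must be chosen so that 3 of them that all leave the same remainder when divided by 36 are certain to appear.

By the pigeonhole principle, the 36 residue classes mod 36 are the pigeonholes.
With 72 integers one could put 2 in each residue class and have no class reach 3.
The 73rd integer pushes some class to 3, so 36·2 + 1 = 73.

73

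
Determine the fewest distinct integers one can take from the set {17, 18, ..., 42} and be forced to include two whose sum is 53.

Group the elements by complementary pair {x, 53−x}: {17,36}, {18,35}, {19,34}, …, giving 10 two-element pairs and 6 integers whose partner 53−x falls outside [17,42].
Treating each of those 16 groups as a pigeonhole, one can pick one integer per group — 16 integers — with no two summing to 53.
The 17th integer lands in an occupied pair, forcing a sum of 53.

17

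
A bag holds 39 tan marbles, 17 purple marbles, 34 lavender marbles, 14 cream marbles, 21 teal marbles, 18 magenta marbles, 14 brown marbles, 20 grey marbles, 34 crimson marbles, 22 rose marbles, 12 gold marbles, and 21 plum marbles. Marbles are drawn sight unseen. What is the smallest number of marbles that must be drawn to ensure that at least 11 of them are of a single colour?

An adversary could hand out at most 10 marbles per colour: 10 + 10 + 10 + 10 + 10 + 10 + 10 + 10 + 10 + 10 + 10 + 10 = 120 marbles and still no colour has 11.
By the pigeonhole principle, one more marble lands in a colour already at 10, so 121 draws are enough and 120 are not.

121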